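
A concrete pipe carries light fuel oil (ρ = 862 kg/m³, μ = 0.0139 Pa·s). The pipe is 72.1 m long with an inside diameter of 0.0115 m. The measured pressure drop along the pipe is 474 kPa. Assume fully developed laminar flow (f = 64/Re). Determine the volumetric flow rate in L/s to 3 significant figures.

Q ≈ 0.203 L/s

For laminar flow, f = 64/Re with Re = ρVD/μ, so Darcy-Weisbach reduces to ΔP = 32μLV/D². Solving for V: V = ΔP·D²/(32μL) = 4.74e+05·(0.0115)²/(32·0.0139·72.1) = 1.955 m/s.
Check: Re = ρVD/μ = 862·1.955·0.0115/0.0139 = 1394 < 2300, so the laminar assumption holds.
Q = V·A = 1.955·(π/4·0.0115²) = 0.000203 m³/s = 0.203 L/s.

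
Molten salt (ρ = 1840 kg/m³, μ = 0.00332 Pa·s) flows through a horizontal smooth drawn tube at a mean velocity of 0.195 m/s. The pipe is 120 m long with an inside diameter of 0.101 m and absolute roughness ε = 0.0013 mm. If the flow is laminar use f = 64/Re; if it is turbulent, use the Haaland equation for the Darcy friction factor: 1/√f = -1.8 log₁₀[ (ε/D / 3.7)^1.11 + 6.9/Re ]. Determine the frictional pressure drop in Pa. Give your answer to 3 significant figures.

ΔP ≈ 1250 Pa

Reynolds number Re = ρVD/μ = 1840 · 0.195 · 0.101 / 0.00332 = 1.092e+04.
Re > 4000 → turbulent. Relative roughness ε/D = 1.3e-06/0.101 = 1.29e-05. Haaland: 1/√f = -1.8 log₁₀[(1.29e-05/3.7)^1.11 + 6.9/1.092e+04] = -1.8 log₁₀[8.73e-07 + 0.000632] = 5.757, so f = 0.03017.
Darcy-Weisbach: ΔP = f(L/D)(ρV²/2) = 0.03017·(120/0.101)·(1840·0.195²/2) = 0.03017·1188·34.98 = 1254 Pa.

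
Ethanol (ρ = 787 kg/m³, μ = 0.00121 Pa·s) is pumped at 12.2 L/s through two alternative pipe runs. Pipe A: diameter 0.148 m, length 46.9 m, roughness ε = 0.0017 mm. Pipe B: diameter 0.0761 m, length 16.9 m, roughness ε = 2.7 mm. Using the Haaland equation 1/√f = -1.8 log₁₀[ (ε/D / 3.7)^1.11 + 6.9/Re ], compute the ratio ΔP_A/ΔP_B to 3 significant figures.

Pipe A: V = Q/A = 0.0122/0.0172 = 0.7092 m/s; Re = 6.826e+04; ε/D = 1.15e-05; Haaland → f = 0.01937; ΔP_A = f(L/D)(ρV²/2) = 1215 Pa.
Pipe B: V = Q/A = 0.0122/0.004548 = 2.682 m/s; Re = 1.328e+05; ε/D = 0.0355; Haaland → f = 0.06171; ΔP_B = f(L/D)(ρV²/2) = 3.88e+04 Pa.
ΔP_A/ΔP_B = 1215/3.88e+04 = 0.0313.

ΔP_A/ΔP_B ≈ 0.0313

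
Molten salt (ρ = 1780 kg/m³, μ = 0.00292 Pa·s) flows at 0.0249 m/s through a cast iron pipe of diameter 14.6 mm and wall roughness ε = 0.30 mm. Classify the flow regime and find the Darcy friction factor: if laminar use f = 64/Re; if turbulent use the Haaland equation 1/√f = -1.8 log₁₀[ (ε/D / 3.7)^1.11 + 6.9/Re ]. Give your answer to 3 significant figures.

f ≈ 0.289

Re = ρVD/μ = 1780·0.0249·0.0146/0.00292 = 221.6.
Re < 2300 → laminar, so f = 64/Re = 0.2888 (roughness is irrelevant in laminar flow).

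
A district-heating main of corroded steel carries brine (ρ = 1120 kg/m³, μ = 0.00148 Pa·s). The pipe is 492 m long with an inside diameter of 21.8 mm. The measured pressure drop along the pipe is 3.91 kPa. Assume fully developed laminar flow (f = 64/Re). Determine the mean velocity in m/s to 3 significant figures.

V ≈ 0.0797 m/s

For laminar flow, f = 64/Re with Re = ρVD/μ, so Darcy-Weisbach reduces to ΔP = 32μLV/D². Solving for V: V = ΔP·D²/(32μL) = 3910·(0.0218)²/(32·0.00148·492) = 0.07975 m/s.
Check: Re = ρVD/μ = 1120·0.07975·0.0218/0.00148 = 1316 < 2300, so the laminar assumption holds.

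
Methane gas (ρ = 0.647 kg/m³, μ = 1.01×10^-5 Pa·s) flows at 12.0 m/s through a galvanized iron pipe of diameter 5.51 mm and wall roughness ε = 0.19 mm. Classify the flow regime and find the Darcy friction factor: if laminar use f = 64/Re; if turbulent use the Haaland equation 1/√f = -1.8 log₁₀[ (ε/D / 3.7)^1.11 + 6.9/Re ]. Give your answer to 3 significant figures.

f ≈ 0.0672

Re = ρVD/μ = 0.647·12·0.00551/1.01e-05 = 4236.
Re > 4000 → turbulent. ε/D = 0.00019/0.00551 = 0.0345; Haaland: 1/√f = -1.8 log₁₀[0.00557 + 0.00163] = 3.857, so f = 0.06723.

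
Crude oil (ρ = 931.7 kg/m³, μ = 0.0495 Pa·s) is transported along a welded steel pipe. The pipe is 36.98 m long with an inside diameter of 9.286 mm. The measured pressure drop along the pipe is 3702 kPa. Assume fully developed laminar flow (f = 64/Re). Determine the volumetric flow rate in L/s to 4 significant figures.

Q ≈ 0.3691 L/s

For laminar flow, f = 64/Re with Re = ρVD/μ, so Darcy-Weisbach reduces to ΔP = 32μLV/D². Solving for V: V = ΔP·D²/(32μL) = 3.702e+06·(0.009286)²/(32·0.0495·36.98) = 5.45 m/s.
Check: Re = ρVD/μ = 931.7·5.45·0.009286/0.0495 = 952.5 < 2300, so the laminar assumption holds.
Q = V·A = 5.45·(π/4·0.009286²) = 0.0003691 m³/s = 0.3691 L/s.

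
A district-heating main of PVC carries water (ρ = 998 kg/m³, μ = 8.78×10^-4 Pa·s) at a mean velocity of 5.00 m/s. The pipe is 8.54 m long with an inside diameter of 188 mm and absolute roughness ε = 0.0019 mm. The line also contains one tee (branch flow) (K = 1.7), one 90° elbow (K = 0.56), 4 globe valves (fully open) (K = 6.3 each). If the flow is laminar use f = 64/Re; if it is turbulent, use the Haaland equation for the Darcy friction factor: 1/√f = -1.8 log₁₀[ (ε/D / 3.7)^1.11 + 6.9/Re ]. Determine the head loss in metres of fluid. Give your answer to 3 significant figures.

h_f ≈ 35.7 m

Reynolds number Re = ρVD/μ = 998 · 5 · 0.188 / 0.000878 = 1.068e+06.
Re > 4000 → turbulent. Relative roughness ε/D = 1.9e-06/0.188 = 1.01e-05. Haaland: 1/√f = -1.8 log₁₀[(1.01e-05/3.7)^1.11 + 6.9/1.068e+06] = -1.8 log₁₀[6.67e-07 + 6.46e-06] = 9.265, so f = 0.01165.
Total minor-loss coefficient ΣK = 1·1.7 + 1·0.56 + 4·6.3 = 27.5.
ΔP = [f·L/D + ΣK]·(ρV²/2) = [0.01165·8.54/0.188 + 27.5]·(998·5²/2) = [0.5292 + 27.5]·1.248e+04 = 3.492e+05 Pa.
Head loss h_f = ΔP/(ρg) = 3.492e+05/(998·9.81) = 35.7 m.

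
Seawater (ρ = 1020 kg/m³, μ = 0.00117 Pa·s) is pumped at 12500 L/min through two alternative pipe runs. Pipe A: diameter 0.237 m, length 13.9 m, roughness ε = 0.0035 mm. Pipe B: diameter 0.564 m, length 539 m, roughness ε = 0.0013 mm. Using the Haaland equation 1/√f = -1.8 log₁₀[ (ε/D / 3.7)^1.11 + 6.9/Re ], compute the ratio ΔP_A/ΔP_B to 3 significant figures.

Pipe A: V = Q/A = 0.2083/0.04412 = 4.723 m/s; Re = 9.757e+05; ε/D = 1.48e-05; Haaland → f = 0.0119; ΔP_A = f(L/D)(ρV²/2) = 7940 Pa.
Pipe B: V = Q/A = 0.2083/0.2498 = 0.8339 m/s; Re = 4.1e+05; ε/D = 2.3e-06; Haaland → f = 0.01356; ΔP_B = f(L/D)(ρV²/2) = 4596 Pa.
ΔP_A/ΔP_B = 7940/4596 = 1.73.

ΔP_A/ΔP_B ≈ 1.73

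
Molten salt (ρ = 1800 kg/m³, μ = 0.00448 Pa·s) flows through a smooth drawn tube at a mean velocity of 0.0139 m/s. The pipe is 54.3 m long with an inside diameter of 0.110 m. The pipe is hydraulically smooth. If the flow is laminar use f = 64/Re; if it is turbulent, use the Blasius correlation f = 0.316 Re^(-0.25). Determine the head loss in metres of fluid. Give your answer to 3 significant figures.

h_f ≈ 5.06×10^-4 m

Reynolds number Re = ρVD/μ = 1800 · 0.0139 · 0.11 / 0.00448 = 614.3.
Re < 2300 → laminar flow, so f = 64/Re = 64/614.3 = 0.1042 (the turbulent correlation is not needed).
Darcy-Weisbach: ΔP = f(L/D)(ρV²/2) = 0.1042·(54.3/0.11)·(1800·0.0139²/2) = 0.1042·493.6·0.1739 = 8.942 Pa.
Head loss h_f = ΔP/(ρg) = 8.942/(1800·9.81) = 5.06×10^-4 m.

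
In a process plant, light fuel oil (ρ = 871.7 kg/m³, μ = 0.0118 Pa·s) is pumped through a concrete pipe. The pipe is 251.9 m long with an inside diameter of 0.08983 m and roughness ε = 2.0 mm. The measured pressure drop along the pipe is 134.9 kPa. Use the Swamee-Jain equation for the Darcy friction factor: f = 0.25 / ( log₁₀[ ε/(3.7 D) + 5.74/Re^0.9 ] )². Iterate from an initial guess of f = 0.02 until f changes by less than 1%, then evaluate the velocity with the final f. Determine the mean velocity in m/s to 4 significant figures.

Rearranging Darcy-Weisbach: V = √(2·ΔP·D/(f·L·ρ)). With ε/D = 0.002/0.08983 = 0.0223, iterate starting from f = 0.02:
  f = 0.02 → V = √(2·1.349e+05·0.08983/(0.02·251.9·871.7)) = 2.349 m/s; Re = ρVD/μ = 1.559e+04; f → 0.05379
  f = 0.05379 → V = 1.432 m/s; Re = 9506; f → 0.05545
  f = 0.05545 → V = 1.411 m/s; Re = 9363; f → 0.05551
Converged (Δf/f < 1%). With the final f = 0.05551: V = √(2·1.349e+05·0.08983/(0.05551·251.9·871.7)) = 1.41 m/s.

V ≈ 1.410 m/s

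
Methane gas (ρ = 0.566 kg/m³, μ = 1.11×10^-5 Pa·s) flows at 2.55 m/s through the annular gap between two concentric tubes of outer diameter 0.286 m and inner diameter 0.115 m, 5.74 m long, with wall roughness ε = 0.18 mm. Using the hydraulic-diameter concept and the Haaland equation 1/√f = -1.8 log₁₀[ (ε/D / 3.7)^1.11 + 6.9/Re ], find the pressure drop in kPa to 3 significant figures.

Hydraulic diameter D_h = 4A/P = D_o - D_i = 0.286 - 0.115 = 0.171 m.
Re = ρVD_h/μ = 0.566·2.55·0.171/1.11e-05 = 2.223e+04.
ε/D_h = 0.00018/0.171 = 0.00105; Haaland gives 1/√f = -1.8 log₁₀[0.000116+0.00031] = 6.067, so f = 0.02717.
ΔP = f(L/D_h)(ρV²/2) = 0.02717·5.74/0.171·1.84 = 1.678 Pa.
ΔP = 0.00168 kPa.

ΔP ≈ 0.00168 kPa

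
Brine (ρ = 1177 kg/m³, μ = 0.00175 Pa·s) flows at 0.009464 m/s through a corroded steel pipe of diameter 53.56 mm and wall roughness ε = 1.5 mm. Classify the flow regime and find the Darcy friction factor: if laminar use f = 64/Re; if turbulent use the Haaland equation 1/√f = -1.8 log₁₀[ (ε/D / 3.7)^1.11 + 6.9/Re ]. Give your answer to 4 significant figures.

f ≈ 0.1877

Re = ρVD/μ = 1177·0.009464·0.05356/0.00175 = 340.9.
Re < 2300 → laminar, so f = 64/Re = 0.1877 (roughness is irrelevant in laminar flow).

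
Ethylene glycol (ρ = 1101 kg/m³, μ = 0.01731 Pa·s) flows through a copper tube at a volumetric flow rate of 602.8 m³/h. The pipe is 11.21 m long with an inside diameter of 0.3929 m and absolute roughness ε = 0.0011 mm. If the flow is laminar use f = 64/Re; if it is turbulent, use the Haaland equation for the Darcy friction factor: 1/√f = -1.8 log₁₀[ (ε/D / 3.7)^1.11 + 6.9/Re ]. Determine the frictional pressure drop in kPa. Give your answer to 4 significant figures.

ΔP ≈ 0.6758 kPa

Q = 602.8 m³/h = 602.8/3600 = 0.1674 m³/s.
Cross-sectional area A = πD²/4 = π(0.3929)²/4 = 0.1212 m²; mean velocity V = Q/A = 0.1674/0.1212 = 1.381 m/s.
Reynolds number Re = ρVD/μ = 1101 · 1.381 · 0.3929 / 0.0173 = 3.451e+04.
Re > 4000 → turbulent. Relative roughness ε/D = 1.1e-06/0.3929 = 2.8e-06. Haaland: 1/√f = -1.8 log₁₀[(2.8e-06/3.7)^1.11 + 6.9/3.451e+04] = -1.8 log₁₀[1.61e-07 + 0.0002] = 6.658, so f = 0.02256.
Darcy-Weisbach: ΔP = f(L/D)(ρV²/2) = 0.02256·(11.21/0.3929)·(1101·1.381²/2) = 0.02256·28.53·1050 = 675.8 Pa.
ΔP = 675.8 Pa = 0.6758 kPa.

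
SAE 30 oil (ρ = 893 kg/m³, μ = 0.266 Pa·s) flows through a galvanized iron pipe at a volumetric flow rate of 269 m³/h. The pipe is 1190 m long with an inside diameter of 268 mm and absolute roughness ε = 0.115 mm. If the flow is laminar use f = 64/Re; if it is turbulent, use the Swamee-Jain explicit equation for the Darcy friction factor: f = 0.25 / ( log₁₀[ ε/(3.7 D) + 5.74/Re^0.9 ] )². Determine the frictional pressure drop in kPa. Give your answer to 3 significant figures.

ΔP ≈ 187 kPa

Q = 269 m³/h = 269/3600 = 0.07472 m³/s.
Cross-sectional area A = πD²/4 = π(0.268)²/4 = 0.05641 m²; mean velocity V = Q/A = 0.07472/0.05641 = 1.325 m/s.
Reynolds number Re = ρVD/μ = 893 · 1.325 · 0.268 / 0.266 = 1192.
Re < 2300 → laminar flow, so f = 64/Re = 64/1192 = 0.0537 (the turbulent correlation is not needed).
Darcy-Weisbach: ΔP = f(L/D)(ρV²/2) = 0.0537·(1190/0.268)·(893·1.325²/2) = 0.0537·4440·783.4 = 1.868e+05 Pa.
ΔP = 1.868e+05 Pa = 187 kPa.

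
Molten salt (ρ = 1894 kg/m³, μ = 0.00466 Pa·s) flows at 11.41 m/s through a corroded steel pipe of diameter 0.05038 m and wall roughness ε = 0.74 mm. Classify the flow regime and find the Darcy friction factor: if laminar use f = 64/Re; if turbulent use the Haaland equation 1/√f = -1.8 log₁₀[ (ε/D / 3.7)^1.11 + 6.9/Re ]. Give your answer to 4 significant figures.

Re = ρVD/μ = 1894·11.41·0.05038/0.00466 = 2.336e+05.
Re > 4000 → turbulent. ε/D = 0.00074/0.05038 = 0.0147; Haaland: 1/√f = -1.8 log₁₀[0.00216 + 2.95e-05] = 4.787, so f = 0.04364.

f ≈ 0.04364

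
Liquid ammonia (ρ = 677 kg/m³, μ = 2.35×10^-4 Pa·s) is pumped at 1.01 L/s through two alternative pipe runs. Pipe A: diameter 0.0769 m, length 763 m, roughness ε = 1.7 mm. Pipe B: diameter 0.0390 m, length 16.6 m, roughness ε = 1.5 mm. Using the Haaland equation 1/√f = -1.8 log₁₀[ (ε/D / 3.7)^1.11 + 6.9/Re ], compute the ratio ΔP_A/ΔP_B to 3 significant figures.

Pipe A: V = Q/A = 0.00101/0.004645 = 0.2175 m/s; Re = 4.818e+04; ε/D = 0.0221; Haaland → f = 0.0514; ΔP_A = f(L/D)(ρV²/2) = 8164 Pa.
Pipe B: V = Q/A = 0.00101/0.001195 = 0.8455 m/s; Re = 9.499e+04; ε/D = 0.0385; Haaland → f = 0.06398; ΔP_B = f(L/D)(ρV²/2) = 6590 Pa.
ΔP_A/ΔP_B = 8164/6590 = 1.24.

ΔP_A/ΔP_B ≈ 1.24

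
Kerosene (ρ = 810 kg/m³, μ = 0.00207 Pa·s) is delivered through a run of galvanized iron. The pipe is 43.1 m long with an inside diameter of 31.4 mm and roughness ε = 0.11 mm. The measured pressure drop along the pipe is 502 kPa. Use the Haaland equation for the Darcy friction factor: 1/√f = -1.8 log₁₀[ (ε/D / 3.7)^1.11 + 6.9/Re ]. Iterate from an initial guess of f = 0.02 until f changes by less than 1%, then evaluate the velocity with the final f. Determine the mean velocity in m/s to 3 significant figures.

Rearranging Darcy-Weisbach: V = √(2·ΔP·D/(f·L·ρ)). With ε/D = 0.00011/0.0314 = 0.0035, iterate starting from f = 0.02:
  f = 0.02 → V = √(2·5.02e+05·0.0314/(0.02·43.1·810)) = 6.719 m/s; Re = ρVD/μ = 8.256e+04; f → 0.02867
  f = 0.02867 → V = 5.612 m/s; Re = 6.895e+04; f → 0.02891
Converged (Δf/f < 1%). With the final f = 0.02891: V = √(2·5.02e+05·0.0314/(0.02891·43.1·810)) = 5.589 m/s.

V ≈ 5.59 m/s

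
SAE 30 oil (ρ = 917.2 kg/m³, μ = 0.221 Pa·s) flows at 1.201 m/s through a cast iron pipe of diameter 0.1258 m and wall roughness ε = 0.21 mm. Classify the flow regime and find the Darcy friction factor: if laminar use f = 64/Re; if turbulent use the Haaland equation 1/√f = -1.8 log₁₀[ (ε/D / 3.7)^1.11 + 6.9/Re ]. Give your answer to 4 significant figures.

f ≈ 0.1021

Re = ρVD/μ = 917.2·1.201·0.1258/0.221 = 627.
Re < 2300 → laminar, so f = 64/Re = 0.1021 (roughness is irrelevant in laminar flow).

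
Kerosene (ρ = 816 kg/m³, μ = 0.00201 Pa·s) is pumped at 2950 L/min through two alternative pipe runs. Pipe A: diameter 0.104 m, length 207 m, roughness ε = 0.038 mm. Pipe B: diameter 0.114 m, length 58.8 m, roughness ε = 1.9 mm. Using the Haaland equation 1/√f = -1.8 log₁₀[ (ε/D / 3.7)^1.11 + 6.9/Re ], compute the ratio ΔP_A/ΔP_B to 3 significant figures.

ΔP_A/ΔP_B ≈ 2.14

Pipe A: V = Q/A = 0.04917/0.008495 = 5.788 m/s; Re = 2.444e+05; ε/D = 0.000365; Haaland → f = 0.01755; ΔP_A = f(L/D)(ρV²/2) = 4.774e+05 Pa.
Pipe B: V = Q/A = 0.04917/0.01021 = 4.817 m/s; Re = 2.229e+05; ε/D = 0.0167; Haaland → f = 0.04569; ΔP_B = f(L/D)(ρV²/2) = 2.231e+05 Pa.
ΔP_A/ΔP_B = 4.774e+05/2.231e+05 = 2.14.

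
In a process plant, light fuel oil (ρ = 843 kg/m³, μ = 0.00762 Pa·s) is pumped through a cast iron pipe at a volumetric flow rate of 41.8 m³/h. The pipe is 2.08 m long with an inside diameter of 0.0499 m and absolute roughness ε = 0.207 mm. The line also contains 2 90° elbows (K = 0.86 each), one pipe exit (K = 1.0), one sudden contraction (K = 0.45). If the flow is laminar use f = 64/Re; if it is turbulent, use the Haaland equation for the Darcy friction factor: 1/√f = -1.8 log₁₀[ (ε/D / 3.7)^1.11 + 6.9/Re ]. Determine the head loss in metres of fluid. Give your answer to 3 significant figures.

h_f ≈ 8.06 m

Q = 41.8 m³/h = 41.8/3600 = 0.01161 m³/s.
Cross-sectional area A = πD²/4 = π(0.0499)²/4 = 0.001956 m²; mean velocity V = Q/A = 0.01161/0.001956 = 5.937 m/s.
Reynolds number Re = ρVD/μ = 843 · 5.937 · 0.0499 / 0.00762 = 3.278e+04.
Re > 4000 → turbulent. Relative roughness ε/D = 0.000207/0.0499 = 0.00415. Haaland: 1/√f = -1.8 log₁₀[(0.00415/3.7)^1.11 + 6.9/3.278e+04] = -1.8 log₁₀[0.000531 + 0.000211] = 5.634, so f = 0.03151.
Total minor-loss coefficient ΣK = 2·0.86 + 1·1 + 1·0.45 = 3.17.
ΔP = [f·L/D + ΣK]·(ρV²/2) = [0.03151·2.08/0.0499 + 3.17]·(843·5.937²/2) = [1.313 + 3.17]·1.486e+04 = 6.661e+04 Pa.
Head loss h_f = ΔP/(ρg) = 6.661e+04/(843·9.81) = 8.06 m.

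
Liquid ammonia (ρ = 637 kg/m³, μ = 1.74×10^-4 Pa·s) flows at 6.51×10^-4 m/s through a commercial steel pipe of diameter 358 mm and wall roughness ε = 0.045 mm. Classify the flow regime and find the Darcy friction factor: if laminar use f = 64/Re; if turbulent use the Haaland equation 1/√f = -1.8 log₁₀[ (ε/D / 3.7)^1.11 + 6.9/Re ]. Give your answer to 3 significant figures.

Re = ρVD/μ = 637·0.000651·0.358/0.000174 = 853.2.
Re < 2300 → laminar, so f = 64/Re = 0.07501 (roughness is irrelevant in laminar flow).

f ≈ 0.0750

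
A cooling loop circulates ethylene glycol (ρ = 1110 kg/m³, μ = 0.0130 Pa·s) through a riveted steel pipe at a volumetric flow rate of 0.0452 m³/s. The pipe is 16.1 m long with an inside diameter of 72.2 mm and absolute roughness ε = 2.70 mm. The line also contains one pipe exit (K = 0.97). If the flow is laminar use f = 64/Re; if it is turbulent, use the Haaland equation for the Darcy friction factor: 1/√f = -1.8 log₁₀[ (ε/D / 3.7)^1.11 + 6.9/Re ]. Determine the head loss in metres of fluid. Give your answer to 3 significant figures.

Cross-sectional area A = πD²/4 = π(0.0722)²/4 = 0.004094 m²; mean velocity V = Q/A = 0.0452/0.004094 = 11.04 m/s.
Reynolds number Re = ρVD/μ = 1110 · 11.04 · 0.0722 / 0.013 = 6.806e+04.
Re > 4000 → turbulent. Relative roughness ε/D = 0.0027/0.0722 = 0.0374. Haaland: 1/√f = -1.8 log₁₀[(0.0374/3.7)^1.11 + 6.9/6.806e+04] = -1.8 log₁₀[0.0061 + 0.000101] = 3.974, so f = 0.06332.
Total minor-loss coefficient ΣK = 1·0.97 = 0.97.
ΔP = [f·L/D + ΣK]·(ρV²/2) = [0.06332·16.1/0.0722 + 0.97]·(1110·11.04²/2) = [14.12 + 0.97]·6.765e+04 = 1.021e+06 Pa.
Head loss h_f = ΔP/(ρg) = 1.021e+06/(1110·9.81) = 93.7 m.

h_f ≈ 93.7 m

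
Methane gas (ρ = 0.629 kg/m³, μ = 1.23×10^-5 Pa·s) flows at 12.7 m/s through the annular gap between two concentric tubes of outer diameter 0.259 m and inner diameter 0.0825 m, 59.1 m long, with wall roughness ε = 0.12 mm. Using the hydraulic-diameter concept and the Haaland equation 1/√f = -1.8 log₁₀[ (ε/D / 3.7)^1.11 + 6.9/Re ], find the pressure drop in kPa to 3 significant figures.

ΔP ≈ 0.348 kPa

Hydraulic diameter D_h = 4A/P = D_o - D_i = 0.259 - 0.0825 = 0.1765 m.
Re = ρVD_h/μ = 0.629·12.7·0.1765/1.23e-05 = 1.146e+05.
ε/D_h = 0.00012/0.1765 = 0.00068; Haaland gives 1/√f = -1.8 log₁₀[7.13e-05+6.02e-05] = 6.986, so f = 0.02049.
ΔP = f(L/D_h)(ρV²/2) = 0.02049·59.1/0.1765·50.73 = 348.1 Pa.
ΔP = 0.348 kPa.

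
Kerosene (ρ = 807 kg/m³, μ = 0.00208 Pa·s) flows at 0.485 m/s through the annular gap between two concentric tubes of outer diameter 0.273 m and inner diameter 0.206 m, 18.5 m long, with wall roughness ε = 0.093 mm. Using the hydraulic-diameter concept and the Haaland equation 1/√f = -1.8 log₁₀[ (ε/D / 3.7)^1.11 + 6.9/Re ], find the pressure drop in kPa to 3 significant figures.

ΔP ≈ 0.814 kPa

Hydraulic diameter D_h = 4A/P = D_o - D_i = 0.273 - 0.206 = 0.067 m.
Re = ρVD_h/μ = 807·0.485·0.067/0.00208 = 1.261e+04.
ε/D_h = 9.3e-05/0.067 = 0.00139; Haaland gives 1/√f = -1.8 log₁₀[0.000158+0.000547] = 5.673, so f = 0.03107.
ΔP = f(L/D_h)(ρV²/2) = 0.03107·18.5/0.067·94.91 = 814.2 Pa.
ΔP = 0.814 kPa.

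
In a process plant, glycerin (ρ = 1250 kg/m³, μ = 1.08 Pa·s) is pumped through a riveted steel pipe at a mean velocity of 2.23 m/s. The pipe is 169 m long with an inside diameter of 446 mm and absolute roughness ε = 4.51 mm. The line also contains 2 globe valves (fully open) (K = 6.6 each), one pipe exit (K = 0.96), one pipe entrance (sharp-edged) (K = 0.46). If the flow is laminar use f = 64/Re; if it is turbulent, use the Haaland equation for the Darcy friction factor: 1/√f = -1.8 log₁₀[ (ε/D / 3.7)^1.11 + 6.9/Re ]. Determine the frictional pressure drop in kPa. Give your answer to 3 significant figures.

Reynolds number Re = ρVD/μ = 1250 · 2.23 · 0.446 / 1.08 = 1151.
Re < 2300 → laminar flow, so f = 64/Re = 64/1151 = 0.0556 (the turbulent correlation is not needed).
Total minor-loss coefficient ΣK = 2·6.6 + 1·0.96 + 1·0.46 = 14.6.
ΔP = [f·L/D + ΣK]·(ρV²/2) = [0.0556·169/0.446 + 14.6]·(1250·2.23²/2) = [21.07 + 14.6]·3108 = 1.109e+05 Pa.
ΔP = 1.109e+05 Pa = 111 kPa.

ΔP ≈ 111 kPa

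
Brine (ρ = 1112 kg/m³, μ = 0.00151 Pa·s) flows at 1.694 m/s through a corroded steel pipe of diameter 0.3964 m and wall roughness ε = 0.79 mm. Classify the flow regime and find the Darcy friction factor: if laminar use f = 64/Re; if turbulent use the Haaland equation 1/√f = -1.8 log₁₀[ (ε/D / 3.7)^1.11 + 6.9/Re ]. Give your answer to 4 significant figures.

f ≈ 0.02377

Re = ρVD/μ = 1112·1.694·0.3964/0.00151 = 4.945e+05.
Re > 4000 → turbulent. ε/D = 0.00079/0.3964 = 0.00199; Haaland: 1/√f = -1.8 log₁₀[0.000235 + 1.4e-05] = 6.486, so f = 0.02377.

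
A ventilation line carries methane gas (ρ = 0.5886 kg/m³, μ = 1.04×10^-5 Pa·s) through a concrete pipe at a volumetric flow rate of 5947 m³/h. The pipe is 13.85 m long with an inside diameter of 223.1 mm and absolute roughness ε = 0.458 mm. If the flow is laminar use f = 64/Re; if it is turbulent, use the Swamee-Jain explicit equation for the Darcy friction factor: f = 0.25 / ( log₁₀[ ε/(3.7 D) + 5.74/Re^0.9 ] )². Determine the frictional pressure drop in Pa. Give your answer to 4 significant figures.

Q = 5947 m³/h = 5947/3600 = 1.652 m³/s.
Cross-sectional area A = πD²/4 = π(0.2231)²/4 = 0.03909 m²; mean velocity V = Q/A = 1.652/0.03909 = 42.26 m/s.
Reynolds number Re = ρVD/μ = 0.5886 · 42.26 · 0.2231 / 1.04e-05 = 5.336e+05.
Re > 4000 → turbulent. Relative roughness ε/D = 0.000458/0.2231 = 0.00205. Swamee-Jain: f = 0.25/(log₁₀[0.00205/3.7 + 5.74/5.336e+05^0.9])² = 0.25/(log₁₀[0.000555 + 4.02e-05])² = 0.25/(-3.225)² = 0.02403.
Darcy-Weisbach: ΔP = f(L/D)(ρV²/2) = 0.02403·(13.85/0.2231)·(0.5886·42.26²/2) = 0.02403·62.08·525.5 = 784 Pa.

ΔP ≈ 784.0 Pa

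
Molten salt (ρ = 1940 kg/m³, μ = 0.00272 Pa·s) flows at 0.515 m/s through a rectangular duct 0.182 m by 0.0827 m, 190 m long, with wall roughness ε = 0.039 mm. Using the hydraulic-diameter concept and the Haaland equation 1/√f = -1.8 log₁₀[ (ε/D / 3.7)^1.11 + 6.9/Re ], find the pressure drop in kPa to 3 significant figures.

ΔP ≈ 9.68 kPa

Hydraulic diameter D_h = 4A/P = 4·(0.182·0.0827)/(2·(0.182+0.0827)) = 0.06021/0.5294 = 0.1137 m.
Re = ρVD_h/μ = 1940·0.515·0.1137/0.00272 = 4.177e+04.
ε/D_h = 3.9e-05/0.1137 = 0.000343; Haaland gives 1/√f = -1.8 log₁₀[3.34e-05+0.000165] = 6.664, so f = 0.02252.
ΔP = f(L/D_h)(ρV²/2) = 0.02252·190/0.1137·257.3 = 9679 Pa.
ΔP = 9.68 kPa.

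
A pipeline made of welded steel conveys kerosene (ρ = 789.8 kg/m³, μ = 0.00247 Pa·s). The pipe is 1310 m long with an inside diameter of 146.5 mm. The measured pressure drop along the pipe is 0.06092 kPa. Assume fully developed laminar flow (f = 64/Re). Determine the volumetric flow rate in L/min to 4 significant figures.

For laminar flow, f = 64/Re with Re = ρVD/μ, so Darcy-Weisbach reduces to ΔP = 32μLV/D². Solving for V: V = ΔP·D²/(32μL) = 60.92·(0.1465)²/(32·0.00247·1310) = 0.01263 m/s.
Check: Re = ρVD/μ = 789.8·0.01263·0.1465/0.00247 = 591.5 < 2300, so the laminar assumption holds.
Q = V·A = 0.01263·(π/4·0.1465²) = 0.0002129 m³/s = 12.77 L/min.

Q ≈ 12.77 L/min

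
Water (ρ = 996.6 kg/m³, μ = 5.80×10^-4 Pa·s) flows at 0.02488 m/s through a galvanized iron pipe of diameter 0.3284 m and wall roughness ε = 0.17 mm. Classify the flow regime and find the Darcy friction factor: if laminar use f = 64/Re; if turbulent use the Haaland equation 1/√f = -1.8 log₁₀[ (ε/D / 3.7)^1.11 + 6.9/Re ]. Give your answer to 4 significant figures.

f ≈ 0.02897

Re = ρVD/μ = 996.6·0.02488·0.3284/0.00058 = 1.404e+04.
Re > 4000 → turbulent. ε/D = 0.00017/0.3284 = 0.000518; Haaland: 1/√f = -1.8 log₁₀[5.27e-05 + 0.000491] = 5.876, so f = 0.02897.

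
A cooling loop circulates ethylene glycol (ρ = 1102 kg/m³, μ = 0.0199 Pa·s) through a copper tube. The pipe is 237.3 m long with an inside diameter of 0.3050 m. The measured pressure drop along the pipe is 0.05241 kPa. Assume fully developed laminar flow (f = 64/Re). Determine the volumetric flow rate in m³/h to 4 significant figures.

Q ≈ 8.486 m³/h

For laminar flow, f = 64/Re with Re = ρVD/μ, so Darcy-Weisbach reduces to ΔP = 32μLV/D². Solving for V: V = ΔP·D²/(32μL) = 52.41·(0.305)²/(32·0.0199·237.3) = 0.03226 m/s.
Check: Re = ρVD/μ = 1102·0.03226·0.305/0.0199 = 544.9 < 2300, so the laminar assumption holds.
Q = V·A = 0.03226·(π/4·0.305²) = 0.002357 m³/s = 8.486 m³/h.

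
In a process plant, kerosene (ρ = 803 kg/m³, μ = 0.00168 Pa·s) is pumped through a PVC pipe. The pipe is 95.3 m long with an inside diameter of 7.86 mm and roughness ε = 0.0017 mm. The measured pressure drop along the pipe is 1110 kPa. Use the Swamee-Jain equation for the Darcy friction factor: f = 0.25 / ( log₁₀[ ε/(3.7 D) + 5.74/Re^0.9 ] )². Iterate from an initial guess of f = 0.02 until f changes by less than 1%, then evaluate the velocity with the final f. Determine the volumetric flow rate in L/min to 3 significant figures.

Q ≈ 7.87 L/min

Rearranging Darcy-Weisbach: V = √(2·ΔP·D/(f·L·ρ)). With ε/D = 1.7e-06/0.00786 = 0.000216, iterate starting from f = 0.02:
  f = 0.02 → V = √(2·1.11e+06·0.00786/(0.02·95.3·803)) = 3.377 m/s; Re = ρVD/μ = 1.269e+04; f → 0.02947
  f = 0.02947 → V = 2.782 m/s; Re = 1.045e+04; f → 0.03099
  f = 0.03099 → V = 2.713 m/s; Re = 1.019e+04; f → 0.03119
Converged (Δf/f < 1%). With the final f = 0.03119: V = √(2·1.11e+06·0.00786/(0.03119·95.3·803)) = 2.704 m/s.
Q = V·A = 2.704·(π/4·0.00786²) = 0.0001312 m³/s = 7.87 L/min.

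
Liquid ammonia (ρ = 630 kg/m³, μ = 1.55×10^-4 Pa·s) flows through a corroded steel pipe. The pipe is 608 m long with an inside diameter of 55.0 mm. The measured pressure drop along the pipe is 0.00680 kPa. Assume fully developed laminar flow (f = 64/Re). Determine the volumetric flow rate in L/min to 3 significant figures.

Q ≈ 0.972 L/min

For laminar flow, f = 64/Re with Re = ρVD/μ, so Darcy-Weisbach reduces to ΔP = 32μLV/D². Solving for V: V = ΔP·D²/(32μL) = 6.8·(0.055)²/(32·0.000155·608) = 0.006821 m/s.
Check: Re = ρVD/μ = 630·0.006821·0.055/0.000155 = 1525 < 2300, so the laminar assumption holds.
Q = V·A = 0.006821·(π/4·0.055²) = 1.621e-05 m³/s = 0.972 L/min.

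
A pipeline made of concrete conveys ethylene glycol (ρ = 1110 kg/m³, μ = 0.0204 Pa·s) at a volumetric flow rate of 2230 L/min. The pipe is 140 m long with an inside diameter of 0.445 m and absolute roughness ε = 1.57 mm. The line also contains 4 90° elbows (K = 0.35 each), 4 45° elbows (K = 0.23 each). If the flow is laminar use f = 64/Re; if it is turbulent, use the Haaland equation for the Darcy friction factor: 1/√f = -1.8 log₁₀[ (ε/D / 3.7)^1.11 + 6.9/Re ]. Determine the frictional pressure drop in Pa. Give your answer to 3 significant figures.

ΔP ≈ 470 Pa

Q = 2230 L/min = 2230/60000 = 0.03717 m³/s.
Cross-sectional area A = πD²/4 = π(0.445)²/4 = 0.1555 m²; mean velocity V = Q/A = 0.03717/0.1555 = 0.239 m/s.
Reynolds number Re = ρVD/μ = 1110 · 0.239 · 0.445 / 0.0204 = 5786.
Re > 4000 → turbulent. Relative roughness ε/D = 0.00157/0.445 = 0.00353. Haaland: 1/√f = -1.8 log₁₀[(0.00353/3.7)^1.11 + 6.9/5786] = -1.8 log₁₀[0.000444 + 0.00119] = 5.015, so f = 0.03976.
Total minor-loss coefficient ΣK = 4·0.35 + 4·0.23 = 2.32.
ΔP = [f·L/D + ΣK]·(ρV²/2) = [0.03976·140/0.445 + 2.32]·(1110·0.239²/2) = [12.51 + 2.32]·31.69 = 470 Pa.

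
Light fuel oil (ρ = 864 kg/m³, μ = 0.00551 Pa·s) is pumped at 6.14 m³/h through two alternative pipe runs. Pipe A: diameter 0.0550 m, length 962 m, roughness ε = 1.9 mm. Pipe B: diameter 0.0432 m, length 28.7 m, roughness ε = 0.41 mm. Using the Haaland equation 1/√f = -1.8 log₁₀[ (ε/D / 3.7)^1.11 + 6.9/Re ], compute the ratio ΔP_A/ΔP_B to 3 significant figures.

ΔP_A/ΔP_B ≈ 15.0

Pipe A: V = Q/A = 0.001706/0.002376 = 0.7179 m/s; Re = 6191; ε/D = 0.0345; Haaland → f = 0.0653; ΔP_A = f(L/D)(ρV²/2) = 2.543e+05 Pa.
Pipe B: V = Q/A = 0.001706/0.001466 = 1.164 m/s; Re = 7882; ε/D = 0.00949; Haaland → f = 0.04374; ΔP_B = f(L/D)(ρV²/2) = 1.7e+04 Pa.
ΔP_A/ΔP_B = 2.543e+05/1.7e+04 = 15.0.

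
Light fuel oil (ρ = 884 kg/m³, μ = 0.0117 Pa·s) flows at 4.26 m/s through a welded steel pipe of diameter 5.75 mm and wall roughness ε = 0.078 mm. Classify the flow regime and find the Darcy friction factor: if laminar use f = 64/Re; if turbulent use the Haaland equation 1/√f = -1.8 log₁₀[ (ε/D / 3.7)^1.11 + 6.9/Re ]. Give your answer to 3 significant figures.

Re = ρVD/μ = 884·4.26·0.00575/0.0117 = 1851.
Re < 2300 → laminar, so f = 64/Re = 0.03458 (roughness is irrelevant in laminar flow).

f ≈ 0.0346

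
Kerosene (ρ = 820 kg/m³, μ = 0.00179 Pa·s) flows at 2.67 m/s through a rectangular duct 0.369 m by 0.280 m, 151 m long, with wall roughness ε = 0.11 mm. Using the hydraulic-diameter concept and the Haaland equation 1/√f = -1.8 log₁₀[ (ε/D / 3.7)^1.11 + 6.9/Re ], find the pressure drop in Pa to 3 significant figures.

ΔP ≈ 23300 Pa

Hydraulic diameter D_h = 4A/P = 4·(0.369·0.28)/(2·(0.369+0.28)) = 0.4133/1.298 = 0.3184 m.
Re = ρVD_h/μ = 820·2.67·0.3184/0.00179 = 3.894e+05.
ε/D_h = 0.00011/0.3184 = 0.000345; Haaland gives 1/√f = -1.8 log₁₀[3.36e-05+1.77e-05] = 7.721, so f = 0.01678.
ΔP = f(L/D_h)(ρV²/2) = 0.01678·151/0.3184·2923 = 2.325e+04 Pa.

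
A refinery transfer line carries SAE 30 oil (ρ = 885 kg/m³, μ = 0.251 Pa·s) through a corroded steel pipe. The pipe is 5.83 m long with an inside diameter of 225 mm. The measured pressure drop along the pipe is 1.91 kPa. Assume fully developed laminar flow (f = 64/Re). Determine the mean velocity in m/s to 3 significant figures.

V ≈ 2.06 m/s

For laminar flow, f = 64/Re with Re = ρVD/μ, so Darcy-Weisbach reduces to ΔP = 32μLV/D². Solving for V: V = ΔP·D²/(32μL) = 1910·(0.225)²/(32·0.251·5.83) = 2.065 m/s.
Check: Re = ρVD/μ = 885·2.065·0.225/0.251 = 1638 < 2300, so the laminar assumption holds.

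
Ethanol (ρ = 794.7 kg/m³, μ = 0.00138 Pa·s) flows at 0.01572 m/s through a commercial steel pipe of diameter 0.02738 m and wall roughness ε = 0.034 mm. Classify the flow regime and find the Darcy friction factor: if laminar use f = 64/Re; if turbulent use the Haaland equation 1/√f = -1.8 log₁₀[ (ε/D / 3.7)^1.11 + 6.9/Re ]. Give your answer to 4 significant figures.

Re = ρVD/μ = 794.7·0.01572·0.02738/0.00138 = 247.9.
Re < 2300 → laminar, so f = 64/Re = 0.2582 (roughness is irrelevant in laminar flow).

f ≈ 0.2582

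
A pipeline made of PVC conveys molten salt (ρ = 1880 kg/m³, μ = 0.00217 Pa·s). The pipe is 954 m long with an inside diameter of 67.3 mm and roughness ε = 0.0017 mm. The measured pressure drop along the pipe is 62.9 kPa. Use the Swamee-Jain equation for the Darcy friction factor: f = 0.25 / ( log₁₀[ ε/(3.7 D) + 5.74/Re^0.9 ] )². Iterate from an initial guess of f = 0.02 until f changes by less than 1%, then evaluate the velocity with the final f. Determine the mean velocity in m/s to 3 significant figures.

Rearranging Darcy-Weisbach: V = √(2·ΔP·D/(f·L·ρ)). With ε/D = 1.7e-06/0.0673 = 2.53e-05, iterate starting from f = 0.02:
  f = 0.02 → V = √(2·6.29e+04·0.0673/(0.02·954·1880)) = 0.4858 m/s; Re = ρVD/μ = 2.833e+04; f → 0.02377
  f = 0.02377 → V = 0.4456 m/s; Re = 2.598e+04; f → 0.02427
  f = 0.02427 → V = 0.441 m/s; Re = 2.571e+04; f → 0.02433
Converged (Δf/f < 1%). With the final f = 0.02433: V = √(2·6.29e+04·0.0673/(0.02433·954·1880)) = 0.4405 m/s.

V ≈ 0.440 m/s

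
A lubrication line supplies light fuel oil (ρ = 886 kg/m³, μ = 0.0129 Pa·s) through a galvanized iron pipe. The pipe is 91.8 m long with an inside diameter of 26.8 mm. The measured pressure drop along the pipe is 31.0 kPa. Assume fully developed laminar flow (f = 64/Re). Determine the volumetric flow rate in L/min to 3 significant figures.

For laminar flow, f = 64/Re with Re = ρVD/μ, so Darcy-Weisbach reduces to ΔP = 32μLV/D². Solving for V: V = ΔP·D²/(32μL) = 3.1e+04·(0.0268)²/(32·0.0129·91.8) = 0.5876 m/s.
Check: Re = ρVD/μ = 886·0.5876·0.0268/0.0129 = 1082 < 2300, so the laminar assumption holds.
Q = V·A = 0.5876·(π/4·0.0268²) = 0.0003314 m³/s = 19.9 L/min.

Q ≈ 19.9 L/min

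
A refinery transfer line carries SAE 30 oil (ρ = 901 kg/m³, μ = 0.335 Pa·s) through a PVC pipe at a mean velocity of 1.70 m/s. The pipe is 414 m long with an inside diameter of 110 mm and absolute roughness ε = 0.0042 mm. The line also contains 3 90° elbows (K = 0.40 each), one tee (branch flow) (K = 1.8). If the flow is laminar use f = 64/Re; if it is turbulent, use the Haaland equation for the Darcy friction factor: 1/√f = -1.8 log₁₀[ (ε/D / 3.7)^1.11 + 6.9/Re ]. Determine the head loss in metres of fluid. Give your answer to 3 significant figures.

Reynolds number Re = ρVD/μ = 901 · 1.7 · 0.11 / 0.335 = 502.9.
Re < 2300 → laminar flow, so f = 64/Re = 64/502.9 = 0.1273 (the turbulent correlation is not needed).
Total minor-loss coefficient ΣK = 3·0.4 + 1·1.8 = 3.
ΔP = [f·L/D + ΣK]·(ρV²/2) = [0.1273·414/0.11 + 3]·(901·1.7²/2) = [478.9 + 3]·1302 = 6.274e+05 Pa.
Head loss h_f = ΔP/(ρg) = 6.274e+05/(901·9.81) = 71.0 m.

h_f ≈ 71.0 m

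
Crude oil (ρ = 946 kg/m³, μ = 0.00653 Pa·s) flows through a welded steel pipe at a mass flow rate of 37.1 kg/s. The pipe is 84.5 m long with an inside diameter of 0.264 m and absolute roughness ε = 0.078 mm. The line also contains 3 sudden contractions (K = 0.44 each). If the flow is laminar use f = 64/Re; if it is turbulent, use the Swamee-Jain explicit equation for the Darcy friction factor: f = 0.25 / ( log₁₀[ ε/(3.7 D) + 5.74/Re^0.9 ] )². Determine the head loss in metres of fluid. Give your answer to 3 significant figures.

h_f ≈ 0.242 m

A = πD²/4 = π(0.264)²/4 = 0.05474 m²; mean velocity V = ṁ/(ρA) = 37.1/(946 · 0.05474) = 0.7164 m/s.
Reynolds number Re = ρVD/μ = 946 · 0.7164 · 0.264 / 0.00653 = 2.74e+04.
Re > 4000 → turbulent. Relative roughness ε/D = 7.8e-05/0.264 = 0.000295. Swamee-Jain: f = 0.25/(log₁₀[0.000295/3.7 + 5.74/2.74e+04^0.9])² = 0.25/(log₁₀[7.99e-05 + 0.000582])² = 0.25/(-3.179)² = 0.02473.
Total minor-loss coefficient ΣK = 3·0.44 = 1.32.
ΔP = [f·L/D + ΣK]·(ρV²/2) = [0.02473·84.5/0.264 + 1.32]·(946·0.7164²/2) = [7.917 + 1.32]·242.8 = 2243 Pa.
Head loss h_f = ΔP/(ρg) = 2243/(946·9.81) = 0.242 m.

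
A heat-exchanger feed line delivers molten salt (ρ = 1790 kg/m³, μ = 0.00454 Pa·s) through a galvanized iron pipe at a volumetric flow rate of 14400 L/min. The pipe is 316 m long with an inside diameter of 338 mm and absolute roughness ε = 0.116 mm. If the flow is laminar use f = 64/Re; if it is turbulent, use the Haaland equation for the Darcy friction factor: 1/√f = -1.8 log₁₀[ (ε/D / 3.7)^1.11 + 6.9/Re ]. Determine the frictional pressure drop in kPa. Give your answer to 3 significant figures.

Q = 14400 L/min = 14400/60000 = 0.24 m³/s.
Cross-sectional area A = πD²/4 = π(0.338)²/4 = 0.08973 m²; mean velocity V = Q/A = 0.24/0.08973 = 2.675 m/s.
Reynolds number Re = ρVD/μ = 1790 · 2.675 · 0.338 / 0.00454 = 3.565e+05.
Re > 4000 → turbulent. Relative roughness ε/D = 0.000116/0.338 = 0.000343. Haaland: 1/√f = -1.8 log₁₀[(0.000343/3.7)^1.11 + 6.9/3.565e+05] = -1.8 log₁₀[3.34e-05 + 1.94e-05] = 7.7, so f = 0.01687.
Darcy-Weisbach: ΔP = f(L/D)(ρV²/2) = 0.01687·(316/0.338)·(1790·2.675²/2) = 0.01687·934.9·6403 = 1.01e+05 Pa.
ΔP = 1.01e+05 Pa = 101 kPa.

ΔP ≈ 101 kPa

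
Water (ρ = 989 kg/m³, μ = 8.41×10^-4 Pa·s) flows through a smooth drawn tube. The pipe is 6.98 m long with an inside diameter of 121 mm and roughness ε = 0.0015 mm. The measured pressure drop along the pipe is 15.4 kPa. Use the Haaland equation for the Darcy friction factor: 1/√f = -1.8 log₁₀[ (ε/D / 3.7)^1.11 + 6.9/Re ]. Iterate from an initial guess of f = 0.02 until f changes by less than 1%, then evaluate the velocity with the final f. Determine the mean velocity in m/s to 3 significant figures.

V ≈ 6.74 m/s

Rearranging Darcy-Weisbach: V = √(2·ΔP·D/(f·L·ρ)). With ε/D = 1.5e-06/0.121 = 1.24e-05, iterate starting from f = 0.02:
  f = 0.02 → V = √(2·1.54e+04·0.121/(0.02·6.98·989)) = 5.195 m/s; Re = ρVD/μ = 7.393e+05; f → 0.01238
  f = 0.01238 → V = 6.603 m/s; Re = 9.396e+05; f → 0.01193
  f = 0.01193 → V = 6.728 m/s; Re = 9.574e+05; f → 0.01189
Converged (Δf/f < 1%). With the final f = 0.01189: V = √(2·1.54e+04·0.121/(0.01189·6.98·989)) = 6.738 m/s.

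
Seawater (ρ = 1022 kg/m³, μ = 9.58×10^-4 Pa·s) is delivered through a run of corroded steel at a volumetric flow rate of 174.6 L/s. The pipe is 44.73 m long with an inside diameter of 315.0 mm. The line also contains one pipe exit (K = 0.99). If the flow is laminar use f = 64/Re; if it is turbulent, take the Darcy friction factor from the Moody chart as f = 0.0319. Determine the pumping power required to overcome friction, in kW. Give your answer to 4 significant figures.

Q = 174.6 L/s = 174.6/1000 = 0.1746 m³/s.
Cross-sectional area A = πD²/4 = π(0.315)²/4 = 0.07793 m²; mean velocity V = Q/A = 0.1746/0.07793 = 2.24 m/s.
Reynolds number Re = ρVD/μ = 1022 · 2.24 · 0.315 / 0.000958 = 7.529e+05.
Re > 4000 → turbulent; use the Moody-chart value f = 0.0319.
Total minor-loss coefficient ΣK = 1·0.99 = 0.99.
ΔP = [f·L/D + ΣK]·(ρV²/2) = [0.0319·44.73/0.315 + 0.99]·(1022·2.24²/2) = [4.53 + 0.99]·2565 = 1.416e+04 Pa.
Pumping power P = QΔP = 0.1746·1.416e+04 = 2472.0 W = 2.472 kW.

P ≈ 2.472 kW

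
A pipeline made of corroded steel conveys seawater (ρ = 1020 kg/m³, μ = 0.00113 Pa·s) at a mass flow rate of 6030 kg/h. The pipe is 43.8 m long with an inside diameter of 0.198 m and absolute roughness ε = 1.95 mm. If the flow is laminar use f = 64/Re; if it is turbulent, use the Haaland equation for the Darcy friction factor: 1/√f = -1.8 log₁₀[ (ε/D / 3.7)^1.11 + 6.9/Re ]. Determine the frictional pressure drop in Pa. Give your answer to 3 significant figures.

ṁ = 6030 kg/h = 6030/3600 = 1.675 kg/s.
A = πD²/4 = π(0.198)²/4 = 0.03079 m²; mean velocity V = ṁ/(ρA) = 1.675/(1020 · 0.03079) = 0.05333 m/s.
Reynolds number Re = ρVD/μ = 1020 · 0.05333 · 0.198 / 0.00113 = 9532.
Re > 4000 → turbulent. Relative roughness ε/D = 0.00195/0.198 = 0.00985. Haaland: 1/√f = -1.8 log₁₀[(0.00985/3.7)^1.11 + 6.9/9532] = -1.8 log₁₀[0.00139 + 0.000724] = 4.816, so f = 0.04311.
Darcy-Weisbach: ΔP = f(L/D)(ρV²/2) = 0.04311·(43.8/0.198)·(1020·0.05333²/2) = 0.04311·221.2·1.451 = 13.83 Pa.

ΔP ≈ 13.8 Pa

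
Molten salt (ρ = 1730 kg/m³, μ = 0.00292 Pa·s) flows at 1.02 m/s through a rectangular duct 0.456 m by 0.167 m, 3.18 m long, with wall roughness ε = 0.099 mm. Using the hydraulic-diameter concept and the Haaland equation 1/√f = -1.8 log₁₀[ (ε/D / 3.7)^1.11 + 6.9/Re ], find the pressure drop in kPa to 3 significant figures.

Hydraulic diameter D_h = 4A/P = 4·(0.456·0.167)/(2·(0.456+0.167)) = 0.3046/1.246 = 0.2445 m.
Re = ρVD_h/μ = 1730·1.02·0.2445/0.00292 = 1.477e+05.
ε/D_h = 9.9e-05/0.2445 = 0.000405; Haaland gives 1/√f = -1.8 log₁₀[4.01e-05+4.67e-05] = 7.31, so f = 0.01871.
ΔP = f(L/D_h)(ρV²/2) = 0.01871·3.18/0.2445·899.9 = 219.1 Pa.
ΔP = 0.219 kPa.

ΔP ≈ 0.219 kPa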